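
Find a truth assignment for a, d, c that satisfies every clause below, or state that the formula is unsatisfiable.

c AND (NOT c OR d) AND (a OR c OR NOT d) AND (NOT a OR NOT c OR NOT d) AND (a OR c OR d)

Unit clause (c) forces c = True.
In (NOT c OR d) only d is left, so d = True.
In (NOT a OR NOT c OR NOT d) only NOT a is left, so a = False.
Check each clause:
  (c): c holds.
  (NOT c OR d): d holds.
  (a OR c OR NOT d): c holds.
  (NOT a OR NOT c OR NOT d): NOT a holds.
  (a OR c OR d): c holds.
All clauses satisfied.

a = False, d = True, c = True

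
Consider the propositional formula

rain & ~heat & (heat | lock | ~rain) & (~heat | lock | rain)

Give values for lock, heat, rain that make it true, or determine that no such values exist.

Unit clause (rain) forces rain = True.
Unit clause (~heat) forces heat = False.
In (heat | lock | ~rain) only lock is left, so lock = True.
All clauses satisfied.

lock=T; heat=F; rain=T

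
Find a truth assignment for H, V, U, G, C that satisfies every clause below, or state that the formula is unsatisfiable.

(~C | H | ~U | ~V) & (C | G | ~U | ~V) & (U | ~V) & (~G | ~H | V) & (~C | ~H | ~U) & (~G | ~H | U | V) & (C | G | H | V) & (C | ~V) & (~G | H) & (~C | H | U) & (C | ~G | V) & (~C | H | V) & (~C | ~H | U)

Set H = True.
Try V = True:
  (U | ~V) forces U = True.
  (~C | ~H | ~U) forces C = False.
  clause (C | ~V) is falsified — backtrack.
So V = False.
  then (~G | ~H | V) forces G = False.
Set U = False.
  then (~C | ~H | U) forces C = False.
All clauses satisfied.

H = True; V = False; U = False; G = False; C = False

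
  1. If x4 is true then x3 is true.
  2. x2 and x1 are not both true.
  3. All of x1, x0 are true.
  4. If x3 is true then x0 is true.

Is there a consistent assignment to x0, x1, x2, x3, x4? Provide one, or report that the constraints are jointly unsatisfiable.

x0 = True; x1 = True; x2 = False; x3 = False; x4 = False

  (1) x4=F ⇒ x3: vacuous ✓
  (2) x2=F, x1=T — not both ✓
  (3) {x1, x0}: all 2 true ✓
  (4) x3=F ⇒ x0: vacuous ✓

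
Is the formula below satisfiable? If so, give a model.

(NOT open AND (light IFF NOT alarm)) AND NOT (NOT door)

door=T, light=F, open=F, alarm=T

  NOT open AND (light IFF NOT alarm) = True
    NOT open = True
    light IFF NOT alarm = True
      NOT alarm = False
  NOT (NOT door) = True
    NOT door = False
Both conjuncts True, so the formula holds.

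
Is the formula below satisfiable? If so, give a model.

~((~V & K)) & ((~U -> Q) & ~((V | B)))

Q = True; U = False; V = False; B = False; K = False

  ~((~V & K)) = True
    ~V & K = False
      ~V = True
  (~U -> Q) & ~((V | B)) = True
    ~U -> Q = True
      ~U = True
    ~((V | B)) = True
      V | B = False
Both conjuncts True, so the formula holds.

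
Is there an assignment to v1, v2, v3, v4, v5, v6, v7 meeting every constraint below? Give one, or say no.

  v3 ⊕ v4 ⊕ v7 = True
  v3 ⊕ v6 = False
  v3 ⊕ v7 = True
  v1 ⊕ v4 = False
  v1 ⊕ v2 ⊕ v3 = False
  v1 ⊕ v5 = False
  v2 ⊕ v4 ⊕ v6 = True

Adding constraints 2, 4, 5, 7 mod 2: every variable appears an even number of times on the left, so the left side is 0.
But the right sides sum to 1 (mod 2). 0 ≠ 1 — the system is inconsistent.

Unsatisfiable — no assignment works.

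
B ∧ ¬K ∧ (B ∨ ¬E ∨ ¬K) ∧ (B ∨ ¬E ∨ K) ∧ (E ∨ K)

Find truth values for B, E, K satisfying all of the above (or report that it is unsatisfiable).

Unit clause (B) forces B = True.
Unit clause (¬K) forces K = False.
In (E ∨ K) only E is left, so E = True.
Check each clause:
  (B): B holds.
  (¬K): ¬K holds.
  (B ∨ ¬E ∨ ¬K): B holds.
  (B ∨ ¬E ∨ K): B holds.
  (E ∨ K): E holds.
All clauses satisfied.

B: True, E: True, K: False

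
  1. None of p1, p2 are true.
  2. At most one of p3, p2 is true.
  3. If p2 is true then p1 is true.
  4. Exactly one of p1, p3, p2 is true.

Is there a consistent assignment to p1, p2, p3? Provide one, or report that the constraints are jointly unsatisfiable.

p1=F; p2=F; p3=T

  (1) {p1, p2}: 0 true — none ✓
  (2) {p3, p2}: 1 true — at most one ✓
  (3) p2=F ⇒ p1: vacuous ✓
  (4) {p1, p3, p2}: 1 true — exactly one ✓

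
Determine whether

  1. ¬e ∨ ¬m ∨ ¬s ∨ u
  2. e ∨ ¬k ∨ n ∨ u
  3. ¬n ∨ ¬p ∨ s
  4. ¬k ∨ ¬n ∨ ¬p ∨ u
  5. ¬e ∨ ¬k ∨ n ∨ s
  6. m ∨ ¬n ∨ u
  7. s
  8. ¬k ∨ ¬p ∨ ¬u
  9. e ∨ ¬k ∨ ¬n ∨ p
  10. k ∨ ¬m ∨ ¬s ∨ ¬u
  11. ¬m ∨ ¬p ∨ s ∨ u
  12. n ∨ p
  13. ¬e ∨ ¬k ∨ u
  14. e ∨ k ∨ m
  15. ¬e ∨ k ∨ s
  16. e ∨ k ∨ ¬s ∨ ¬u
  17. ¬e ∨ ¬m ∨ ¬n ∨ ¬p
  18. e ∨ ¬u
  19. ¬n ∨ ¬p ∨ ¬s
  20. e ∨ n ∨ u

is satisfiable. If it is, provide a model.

Unit clause (s) forces s = True.
Set n = False.
  then (n ∨ p) forces p = True.
Set m = False.
Try k = True:
  (¬k ∨ ¬p ∨ ¬u) forces u = False.
  (e ∨ ¬k ∨ n ∨ u) forces e = True.
  clause (¬e ∨ ¬k ∨ u) is falsified — backtrack.
So k = False.
  then (e ∨ k ∨ m) forces e = True.
Set u = True.
All clauses satisfied.

n=F, m=F, p=T, s=T, k=F, e=T, u=T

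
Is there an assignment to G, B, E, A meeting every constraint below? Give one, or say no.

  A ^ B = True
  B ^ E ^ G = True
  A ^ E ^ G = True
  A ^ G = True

The formula is unsatisfiable.

Adding constraints 1, 2, 3 mod 2: every variable appears an even number of times on the left, so the left side is 0.
But the right sides sum to 1 (mod 2). 0 ≠ 1 — the system is inconsistent.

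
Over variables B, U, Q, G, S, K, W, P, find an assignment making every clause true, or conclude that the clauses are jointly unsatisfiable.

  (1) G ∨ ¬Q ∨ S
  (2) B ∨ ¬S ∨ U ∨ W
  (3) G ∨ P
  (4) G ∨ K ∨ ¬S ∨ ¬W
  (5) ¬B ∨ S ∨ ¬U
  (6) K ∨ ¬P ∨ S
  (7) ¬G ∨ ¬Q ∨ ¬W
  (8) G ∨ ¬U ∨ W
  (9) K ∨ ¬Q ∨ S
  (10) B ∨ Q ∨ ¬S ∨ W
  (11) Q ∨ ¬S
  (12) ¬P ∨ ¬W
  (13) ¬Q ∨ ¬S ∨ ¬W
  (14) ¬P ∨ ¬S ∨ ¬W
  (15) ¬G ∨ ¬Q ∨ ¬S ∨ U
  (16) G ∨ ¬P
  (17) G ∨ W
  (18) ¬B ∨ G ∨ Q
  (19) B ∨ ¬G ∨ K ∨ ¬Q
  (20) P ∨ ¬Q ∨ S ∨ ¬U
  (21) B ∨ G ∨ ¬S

B: True, U: False, Q: False, G: True, S: False, K: True, W: False, P: False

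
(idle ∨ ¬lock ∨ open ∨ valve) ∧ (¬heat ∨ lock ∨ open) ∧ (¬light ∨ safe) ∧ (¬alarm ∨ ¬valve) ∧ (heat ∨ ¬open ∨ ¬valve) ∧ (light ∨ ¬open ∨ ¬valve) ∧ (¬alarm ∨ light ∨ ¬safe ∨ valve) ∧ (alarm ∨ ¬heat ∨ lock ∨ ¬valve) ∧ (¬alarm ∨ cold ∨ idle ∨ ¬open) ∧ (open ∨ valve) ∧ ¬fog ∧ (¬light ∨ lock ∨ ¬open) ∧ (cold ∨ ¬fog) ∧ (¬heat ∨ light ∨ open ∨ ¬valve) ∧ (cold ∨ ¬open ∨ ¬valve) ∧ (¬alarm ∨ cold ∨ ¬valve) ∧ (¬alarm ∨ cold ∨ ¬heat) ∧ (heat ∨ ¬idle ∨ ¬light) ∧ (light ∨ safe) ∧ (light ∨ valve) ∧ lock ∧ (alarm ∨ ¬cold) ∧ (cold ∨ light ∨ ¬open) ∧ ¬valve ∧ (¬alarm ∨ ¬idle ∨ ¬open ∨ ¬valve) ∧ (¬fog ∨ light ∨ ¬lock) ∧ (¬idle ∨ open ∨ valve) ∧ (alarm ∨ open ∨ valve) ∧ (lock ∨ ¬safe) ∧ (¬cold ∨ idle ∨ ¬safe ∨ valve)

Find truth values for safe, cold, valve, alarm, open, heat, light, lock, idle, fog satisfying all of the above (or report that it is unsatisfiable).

safe = True, cold = False, valve = False, alarm = False, open = True, heat = True, light = True, lock = True, idle = True, fog = False

Unit clause (¬fog) forces fog = False.
Unit clause (lock) forces lock = True.
Unit clause (¬valve) forces valve = False.
In (open ∨ valve) only open is left, so open = True.
In (light ∨ valve) only light is left, so light = True.
In (¬light ∨ safe) only safe is left, so safe = True.
Set cold = False.
Try alarm = True:
  (¬alarm ∨ cold ∨ idle ∨ ¬open) forces idle = True.
  (¬alarm ∨ cold ∨ ¬heat) forces heat = False.
  clause (heat ∨ ¬idle ∨ ¬light) is falsified — backtrack.
So alarm = False.
Set heat = True.
Set idle = True.
All clauses satisfied.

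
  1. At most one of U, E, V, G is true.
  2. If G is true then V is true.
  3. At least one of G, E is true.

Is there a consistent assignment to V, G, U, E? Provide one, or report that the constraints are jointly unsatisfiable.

V = False; G = False; U = False; E = True

  (1) {U, E, V, G}: 1 true — at most one ✓
  (2) G=F ⇒ V: vacuous ✓
  (3) {G, E}: 1 true — at least one ✓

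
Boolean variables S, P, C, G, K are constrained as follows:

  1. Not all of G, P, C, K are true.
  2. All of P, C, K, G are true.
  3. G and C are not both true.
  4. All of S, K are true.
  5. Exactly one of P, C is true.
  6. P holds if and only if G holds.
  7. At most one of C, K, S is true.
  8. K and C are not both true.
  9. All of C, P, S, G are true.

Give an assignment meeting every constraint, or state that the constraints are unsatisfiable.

UNSATISFIABLE

Case P = True:
  (2) forces C = True.
  Constraint (5) is violated (P=T, C=T) — contradiction.
Case P = False:
  Constraint (2) is violated (P=F) — contradiction.
Both cases fail — unsatisfiable.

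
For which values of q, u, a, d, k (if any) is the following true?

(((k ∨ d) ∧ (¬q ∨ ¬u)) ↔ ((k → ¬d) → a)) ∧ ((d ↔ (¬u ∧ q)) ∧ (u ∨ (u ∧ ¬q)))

q: False; u: True; a: False; d: False; k: False

  ((k ∨ d) ∧ (¬q ∨ ¬u)) ↔ ((k → ¬d) → a) = True
    (k ∨ d) ∧ (¬q ∨ ¬u) = False
      k ∨ d = False
      ¬q ∨ ¬u = True
        ¬q = True
        ¬u = False
    (k → ¬d) → a = False
      k → ¬d = True
        ¬d = True
  (d ↔ (¬u ∧ q)) ∧ (u ∨ (u ∧ ¬q)) = True
    d ↔ (¬u ∧ q) = True
      ¬u ∧ q = False
        ¬u = False
    u ∨ (u ∧ ¬q) = True
      u ∧ ¬q = True
        ¬q = True
Both conjuncts True, so the formula holds.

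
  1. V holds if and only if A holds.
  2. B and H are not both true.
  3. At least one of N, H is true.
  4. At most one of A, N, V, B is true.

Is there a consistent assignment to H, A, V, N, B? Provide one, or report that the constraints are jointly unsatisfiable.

H = False, A = False, V = False, N = True, B = False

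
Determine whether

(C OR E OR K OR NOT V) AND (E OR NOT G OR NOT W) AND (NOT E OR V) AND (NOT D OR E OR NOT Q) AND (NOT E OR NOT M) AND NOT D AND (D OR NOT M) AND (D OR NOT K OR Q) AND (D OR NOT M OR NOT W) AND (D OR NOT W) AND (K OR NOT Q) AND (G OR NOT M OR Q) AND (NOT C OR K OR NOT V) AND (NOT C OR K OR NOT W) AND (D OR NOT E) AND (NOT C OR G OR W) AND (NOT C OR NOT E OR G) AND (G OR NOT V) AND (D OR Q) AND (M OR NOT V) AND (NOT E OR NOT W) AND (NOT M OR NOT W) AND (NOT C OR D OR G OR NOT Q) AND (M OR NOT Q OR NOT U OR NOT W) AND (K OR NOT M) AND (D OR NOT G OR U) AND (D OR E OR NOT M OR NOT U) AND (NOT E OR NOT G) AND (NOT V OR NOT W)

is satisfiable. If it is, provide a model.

K = True, D = False, E = False, C = False, M = False, Q = True, G = True, V = False, W = False, U = True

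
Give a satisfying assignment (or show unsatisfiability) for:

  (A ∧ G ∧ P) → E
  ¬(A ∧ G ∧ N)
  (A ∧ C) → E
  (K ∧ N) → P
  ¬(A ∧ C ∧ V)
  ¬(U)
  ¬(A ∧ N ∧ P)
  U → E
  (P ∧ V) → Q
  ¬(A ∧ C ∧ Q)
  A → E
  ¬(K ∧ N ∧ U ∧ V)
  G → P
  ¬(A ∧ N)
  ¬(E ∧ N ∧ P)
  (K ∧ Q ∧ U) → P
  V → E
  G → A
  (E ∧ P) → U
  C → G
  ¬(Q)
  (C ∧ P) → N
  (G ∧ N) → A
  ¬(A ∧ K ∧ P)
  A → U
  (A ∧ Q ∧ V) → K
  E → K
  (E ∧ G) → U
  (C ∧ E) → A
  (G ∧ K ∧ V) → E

G = False, U = False, P = True, K = True, N = False, E = False, A = False, Q = False, V = False, C = False

Unit clause (¬U) forces U = False.
Unit clause (¬Q) forces Q = False.
In (¬A ∨ U) only ¬A is left, so A = False.
In (A ∨ ¬G) only ¬G is left, so G = False.
In (¬C ∨ G) only ¬C is left, so C = False.
Set P = True.
  then (¬E ∨ ¬P ∨ U) forces E = False.
  then (¬P ∨ Q ∨ ¬V) forces V = False.
Set K = True.
Set N = False.
All clauses satisfied.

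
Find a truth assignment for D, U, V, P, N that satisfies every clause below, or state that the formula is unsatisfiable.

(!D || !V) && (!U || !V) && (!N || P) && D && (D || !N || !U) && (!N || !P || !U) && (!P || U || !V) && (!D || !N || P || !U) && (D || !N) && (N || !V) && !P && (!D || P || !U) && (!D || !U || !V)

D = True, U = False, V = False, P = False, N = False

Unit clause (D) forces D = True.
Unit clause (!P) forces P = False.
In (!D || P || !U) only !U is left, so U = False.
In (!D || !V) only !V is left, so V = False.
In (!N || P) only !N is left, so N = False.
All clauses satisfied.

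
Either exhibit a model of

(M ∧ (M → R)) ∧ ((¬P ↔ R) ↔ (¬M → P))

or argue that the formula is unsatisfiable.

M = True; P = False; R = True

  M ∧ (M → R) = True
    M → R = True
  (¬P ↔ R) ↔ (¬M → P) = True
    ¬P ↔ R = True
      ¬P = True
    ¬M → P = True
      ¬M = False
Both conjuncts True, so the formula holds.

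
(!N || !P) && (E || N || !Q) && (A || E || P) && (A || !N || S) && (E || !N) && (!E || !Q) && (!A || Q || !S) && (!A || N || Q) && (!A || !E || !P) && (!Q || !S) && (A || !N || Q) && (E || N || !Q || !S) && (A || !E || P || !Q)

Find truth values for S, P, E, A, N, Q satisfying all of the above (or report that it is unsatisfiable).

S = False; P = True; E = True; A = False; N = False; Q = False

Set S = False.
Set P = True.
  then (!N || !P) forces N = False.
Set E = True.
  then (!E || !Q) forces Q = False.
  then (!A || N || Q) forces A = False.
All clauses satisfied.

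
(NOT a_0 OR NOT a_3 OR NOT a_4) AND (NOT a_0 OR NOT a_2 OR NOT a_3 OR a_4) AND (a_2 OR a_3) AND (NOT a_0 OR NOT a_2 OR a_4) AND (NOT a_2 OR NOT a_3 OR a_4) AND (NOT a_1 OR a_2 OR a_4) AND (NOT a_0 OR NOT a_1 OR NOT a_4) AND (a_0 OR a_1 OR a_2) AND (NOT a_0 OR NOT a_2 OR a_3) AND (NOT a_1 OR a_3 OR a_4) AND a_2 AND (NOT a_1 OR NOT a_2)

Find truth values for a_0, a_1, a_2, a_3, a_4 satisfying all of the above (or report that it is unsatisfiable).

Unit clause (a_2) forces a_2 = True.
In (NOT a_1 OR NOT a_2) only NOT a_1 is left, so a_1 = False.
Try a_0 = True:
  (NOT a_0 OR NOT a_2 OR a_4) forces a_4 = True.
  (NOT a_0 OR NOT a_3 OR NOT a_4) forces a_3 = False.
  clause (NOT a_0 OR NOT a_2 OR a_3) is falsified — backtrack.
So a_0 = False.
Set a_3 = True.
  then (NOT a_2 OR NOT a_3 OR a_4) forces a_4 = True.
All clauses satisfied.

a_0: False, a_1: False, a_2: True, a_3: True, a_4: True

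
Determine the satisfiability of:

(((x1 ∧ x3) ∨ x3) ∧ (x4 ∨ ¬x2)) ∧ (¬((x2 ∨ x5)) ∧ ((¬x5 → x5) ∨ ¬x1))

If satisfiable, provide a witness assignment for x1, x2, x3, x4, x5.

x1: False, x2: False, x3: True, x4: True, x5: False

  ((x1 ∧ x3) ∨ x3) ∧ (x4 ∨ ¬x2) = True
    (x1 ∧ x3) ∨ x3 = True
      x1 ∧ x3 = False
    x4 ∨ ¬x2 = True
      ¬x2 = True
  ¬((x2 ∨ x5)) ∧ ((¬x5 → x5) ∨ ¬x1) = True
    ¬((x2 ∨ x5)) = True
      x2 ∨ x5 = False
    (¬x5 → x5) ∨ ¬x1 = True
      ¬x5 → x5 = False
        ¬x5 = True
      ¬x1 = True
Both conjuncts True, so the formula holds.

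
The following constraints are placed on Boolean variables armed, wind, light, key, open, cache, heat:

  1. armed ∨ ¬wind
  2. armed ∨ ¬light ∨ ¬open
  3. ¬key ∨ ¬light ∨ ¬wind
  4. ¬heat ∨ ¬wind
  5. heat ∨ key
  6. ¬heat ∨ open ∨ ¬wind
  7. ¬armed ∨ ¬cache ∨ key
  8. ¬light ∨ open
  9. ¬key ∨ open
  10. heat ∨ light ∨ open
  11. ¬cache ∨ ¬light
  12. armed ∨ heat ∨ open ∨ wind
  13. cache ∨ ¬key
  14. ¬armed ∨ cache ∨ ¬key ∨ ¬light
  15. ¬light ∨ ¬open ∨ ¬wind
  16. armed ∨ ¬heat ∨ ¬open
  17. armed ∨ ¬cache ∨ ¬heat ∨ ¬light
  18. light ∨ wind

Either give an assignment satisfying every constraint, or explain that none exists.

Set armed = True.
Set wind = False.
  then (light ∨ wind) forces light = True.
  then (¬light ∨ open) forces open = True.
  then (¬cache ∨ ¬light) forces cache = False.
  then (cache ∨ ¬key) forces key = False.
  then (heat ∨ key) forces heat = True.
All clauses satisfied.

armed: True; wind: False; light: True; key: False; open: True; cache: False; heat: True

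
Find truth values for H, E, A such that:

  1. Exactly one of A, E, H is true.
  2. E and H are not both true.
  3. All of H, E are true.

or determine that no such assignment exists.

Case H = True:
  (1) with H=T forces A = False.
  (1) with H=T forces E = False.
  Constraint (3) is violated (E=F) — contradiction.
Case H = False:
  Constraint (3) is violated (H=F) — contradiction.
Both cases fail — unsatisfiable.

Unsatisfiable — no assignment works.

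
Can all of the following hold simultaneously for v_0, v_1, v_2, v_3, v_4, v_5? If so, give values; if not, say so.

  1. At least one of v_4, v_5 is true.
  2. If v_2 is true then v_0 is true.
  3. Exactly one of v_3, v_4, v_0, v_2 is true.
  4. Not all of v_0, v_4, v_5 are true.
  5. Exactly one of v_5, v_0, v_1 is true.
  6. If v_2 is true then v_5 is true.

v_0 = False, v_1 = True, v_2 = False, v_3 = False, v_4 = True, v_5 = False

  (1) {v_4, v_5}: 1 true — at least one ✓
  (2) v_2=F ⇒ v_0: vacuous ✓
  (3) {v_3, v_4, v_0, v_2}: 1 true — exactly one ✓
  (4) {v_0, v_4, v_5}: 1/3 true — not all ✓
  (5) {v_5, v_0, v_1}: 1 true — exactly one ✓
  (6) v_2=F ⇒ v_5: vacuous ✓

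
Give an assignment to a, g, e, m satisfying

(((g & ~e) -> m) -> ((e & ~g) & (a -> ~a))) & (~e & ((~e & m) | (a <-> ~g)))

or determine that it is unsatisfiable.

a=F, g=T, e=F, m=F

  ((g & ~e) -> m) -> ((e & ~g) & (a -> ~a)) = True
    (g & ~e) -> m = False
      g & ~e = True
        ~e = True
    (e & ~g) & (a -> ~a) = False
      e & ~g = False
        ~g = False
      a -> ~a = True
        ~a = True
  ~e & ((~e & m) | (a <-> ~g)) = True
    ~e = True
    (~e & m) | (a <-> ~g) = True
      ~e & m = False
        ~e = True
      a <-> ~g = True
        ~g = False
Both conjuncts True, so the formula holds.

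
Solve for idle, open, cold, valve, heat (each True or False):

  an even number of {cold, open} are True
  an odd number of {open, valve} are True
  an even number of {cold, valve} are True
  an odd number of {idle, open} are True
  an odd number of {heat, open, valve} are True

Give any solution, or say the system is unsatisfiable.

Adding constraints 1, 2, 3 mod 2: every variable appears an even number of times on the left, so the left side is 0.
But the right sides sum to 1 (mod 2). 0 ≠ 1 — the system is inconsistent.

Unsatisfiable — no assignment works.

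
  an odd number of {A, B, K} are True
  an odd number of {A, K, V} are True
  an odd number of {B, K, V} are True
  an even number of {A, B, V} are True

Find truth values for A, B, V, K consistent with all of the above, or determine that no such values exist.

A = False; B = False; V = False; K = True

{A, B, K}: 1 true → odd ✓
{A, K, V}: 1 true → odd ✓
{B, K, V}: 1 true → odd ✓
{A, B, V}: 0 true → even ✓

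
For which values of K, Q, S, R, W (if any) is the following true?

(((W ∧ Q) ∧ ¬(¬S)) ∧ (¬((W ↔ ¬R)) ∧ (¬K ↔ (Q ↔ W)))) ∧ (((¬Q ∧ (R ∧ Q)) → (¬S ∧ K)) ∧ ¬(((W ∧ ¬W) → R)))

The conjunct ¬(((W ∧ ¬W) → R)) is unsatisfiable on its own:
  R=F, W=F: evaluates to False.
  R=F, W=T: evaluates to False.
  R=T, W=F: evaluates to False.
  R=T, W=T: evaluates to False.
So the whole conjunction is unsatisfiable.

Unsatisfiable — no assignment works.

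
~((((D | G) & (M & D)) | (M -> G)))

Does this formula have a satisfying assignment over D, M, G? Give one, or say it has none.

D = False, M = True, G = False

  ~((((D | G) & (M & D)) | (M -> G))) = True
    ((D | G) & (M & D)) | (M -> G) = False
      (D | G) & (M & D) = False
        D | G = False
        M & D = False
      M -> G = False
The formula evaluates to True.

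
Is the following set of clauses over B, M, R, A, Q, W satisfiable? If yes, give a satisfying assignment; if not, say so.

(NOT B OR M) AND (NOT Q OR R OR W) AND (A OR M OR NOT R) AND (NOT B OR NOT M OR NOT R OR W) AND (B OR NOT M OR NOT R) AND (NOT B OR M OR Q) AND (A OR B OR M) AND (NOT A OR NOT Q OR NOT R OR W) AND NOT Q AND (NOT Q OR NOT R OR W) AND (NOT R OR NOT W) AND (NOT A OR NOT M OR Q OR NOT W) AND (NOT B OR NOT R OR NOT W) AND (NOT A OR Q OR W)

B = False, M = True, R = False, A = False, Q = False, W = True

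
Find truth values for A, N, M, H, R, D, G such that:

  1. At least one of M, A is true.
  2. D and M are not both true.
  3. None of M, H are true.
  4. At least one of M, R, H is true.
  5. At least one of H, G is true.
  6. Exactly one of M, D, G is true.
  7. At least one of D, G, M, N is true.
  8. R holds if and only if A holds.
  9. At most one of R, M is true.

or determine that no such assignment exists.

A=T; N=F; M=F; H=F; R=T; D=F; G=T

  (1) {M, A}: 1 true — at least one ✓
  (2) D=F, M=F — not both ✓
  (3) {M, H}: 0 true — none ✓
  (4) {M, R, H}: 1 true — at least one ✓
  (5) {H, G}: 1 true — at least one ✓
  (6) {M, D, G}: 1 true — exactly one ✓
  (7) {D, G, M, N}: 1 true — at least one ✓
  (8) R=T, A=T — same ✓
  (9) {R, M}: 1 true — at most one ✓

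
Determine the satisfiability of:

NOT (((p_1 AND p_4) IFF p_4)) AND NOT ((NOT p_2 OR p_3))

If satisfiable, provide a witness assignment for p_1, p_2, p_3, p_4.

p_1=F, p_2=T, p_3=F, p_4=T

  NOT (((p_1 AND p_4) IFF p_4)) = True
    (p_1 AND p_4) IFF p_4 = False
      p_1 AND p_4 = False
  NOT ((NOT p_2 OR p_3)) = True
    NOT p_2 OR p_3 = False
      NOT p_2 = False
Both conjuncts True, so the formula holds.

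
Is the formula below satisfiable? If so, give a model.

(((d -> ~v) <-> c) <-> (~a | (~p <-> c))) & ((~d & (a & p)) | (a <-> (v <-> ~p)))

v = False; p = False; a = False; d = True; c = True

  ((d -> ~v) <-> c) <-> (~a | (~p <-> c)) = True
    (d -> ~v) <-> c = True
      d -> ~v = True
        ~v = True
    ~a | (~p <-> c) = True
      ~a = True
      ~p <-> c = True
        ~p = True
  (~d & (a & p)) | (a <-> (v <-> ~p)) = True
    ~d & (a & p) = False
      ~d = False
      a & p = False
    a <-> (v <-> ~p) = True
      v <-> ~p = False
        ~p = True
Both conjuncts True, so the formula holds.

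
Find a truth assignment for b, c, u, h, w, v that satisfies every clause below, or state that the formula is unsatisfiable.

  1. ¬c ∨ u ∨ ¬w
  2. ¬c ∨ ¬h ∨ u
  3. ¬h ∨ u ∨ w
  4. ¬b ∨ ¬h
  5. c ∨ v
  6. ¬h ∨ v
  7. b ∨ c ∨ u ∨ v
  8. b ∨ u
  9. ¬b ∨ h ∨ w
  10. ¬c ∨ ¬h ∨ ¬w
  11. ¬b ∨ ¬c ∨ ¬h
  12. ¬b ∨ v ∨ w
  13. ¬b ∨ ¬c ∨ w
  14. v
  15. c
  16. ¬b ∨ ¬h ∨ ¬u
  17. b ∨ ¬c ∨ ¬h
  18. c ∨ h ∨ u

b=F, c=T, u=T, h=F, w=T, v=T

Unit clause (v) forces v = True.
Unit clause (c) forces c = True.
Set b = False.
  then (b ∨ u) forces u = True.
  then (b ∨ ¬c ∨ ¬h) forces h = False.
Set w = True.
All clauses satisfied.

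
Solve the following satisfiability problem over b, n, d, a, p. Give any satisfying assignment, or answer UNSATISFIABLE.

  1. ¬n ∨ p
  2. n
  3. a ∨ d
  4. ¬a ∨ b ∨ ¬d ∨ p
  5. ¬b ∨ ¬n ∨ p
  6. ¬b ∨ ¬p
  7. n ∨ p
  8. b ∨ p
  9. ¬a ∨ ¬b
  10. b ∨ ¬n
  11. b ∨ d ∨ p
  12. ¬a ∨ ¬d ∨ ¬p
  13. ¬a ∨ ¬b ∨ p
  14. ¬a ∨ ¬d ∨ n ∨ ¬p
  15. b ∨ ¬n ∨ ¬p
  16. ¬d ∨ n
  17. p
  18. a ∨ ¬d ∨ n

Unsatisfiable

Case n = True:
  (¬n ∨ p) forces p = True.
  (¬b ∨ ¬p) forces b = False.
  Clause (b ∨ ¬n) is falsified — contradiction.
Case n = False:
  Clause (n) is falsified — contradiction.
Both cases fail, so the formula is unsatisfiable.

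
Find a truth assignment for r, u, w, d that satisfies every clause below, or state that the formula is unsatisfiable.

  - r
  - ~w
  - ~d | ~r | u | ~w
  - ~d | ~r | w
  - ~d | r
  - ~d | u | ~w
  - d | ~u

Unit clause (r) forces r = True.
Unit clause (~w) forces w = False.
In (~d | ~r | w) only ~d is left, so d = False.
In (d | ~u) only ~u is left, so u = False.
Check each clause:
  (r): r holds.
  (~w): ~w holds.
  (~d | ~r | u | ~w): ~d holds.
  (~d | ~r | w): ~d holds.
  (~d | r): ~d holds.
  (~d | u | ~w): ~d holds.
  (d | ~u): ~u holds.
All clauses satisfied.

r: True, u: False, w: False, d: False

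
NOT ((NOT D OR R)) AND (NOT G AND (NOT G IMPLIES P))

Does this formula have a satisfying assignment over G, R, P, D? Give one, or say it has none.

G = False, R = False, P = True, D = True

  NOT ((NOT D OR R)) = True
    NOT D OR R = False
      NOT D = False
  NOT G AND (NOT G IMPLIES P) = True
    NOT G = True
    NOT G IMPLIES P = True
      NOT G = True
Both conjuncts True, so the formula holds.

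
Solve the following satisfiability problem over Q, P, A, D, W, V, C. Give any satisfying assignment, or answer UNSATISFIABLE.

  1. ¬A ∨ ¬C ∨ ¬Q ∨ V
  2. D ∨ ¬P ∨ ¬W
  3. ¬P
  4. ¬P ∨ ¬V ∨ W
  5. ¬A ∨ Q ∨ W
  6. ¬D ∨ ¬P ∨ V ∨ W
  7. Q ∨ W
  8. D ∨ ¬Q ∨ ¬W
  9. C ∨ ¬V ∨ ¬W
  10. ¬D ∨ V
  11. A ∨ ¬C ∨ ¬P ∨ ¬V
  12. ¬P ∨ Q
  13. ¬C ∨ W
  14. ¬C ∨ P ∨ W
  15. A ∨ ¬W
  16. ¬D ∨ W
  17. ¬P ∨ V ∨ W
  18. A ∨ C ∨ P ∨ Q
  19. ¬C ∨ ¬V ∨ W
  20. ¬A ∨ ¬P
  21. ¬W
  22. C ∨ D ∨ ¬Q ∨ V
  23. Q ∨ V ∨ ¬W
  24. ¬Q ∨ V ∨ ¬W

Q = True, P = False, A = False, D = False, W = False, V = True, C = False

Unit clause (¬P) forces P = False.
Unit clause (¬W) forces W = False.
In (Q ∨ W) only Q is left, so Q = True.
In (¬C ∨ W) only ¬C is left, so C = False.
In (¬D ∨ W) only ¬D is left, so D = False.
In (C ∨ D ∨ ¬Q ∨ V) only V is left, so V = True.
Set A = False.
All clauses satisfied.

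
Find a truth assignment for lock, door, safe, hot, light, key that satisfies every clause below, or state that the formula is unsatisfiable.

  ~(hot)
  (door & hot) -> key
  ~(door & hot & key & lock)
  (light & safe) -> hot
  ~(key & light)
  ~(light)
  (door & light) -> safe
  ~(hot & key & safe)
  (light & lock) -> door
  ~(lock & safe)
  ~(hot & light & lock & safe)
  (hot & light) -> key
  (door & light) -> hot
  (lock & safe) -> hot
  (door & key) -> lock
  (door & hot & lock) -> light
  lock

Unit clause (~hot) forces hot = False.
Unit clause (~light) forces light = False.
Unit clause (lock) forces lock = True.
In (~lock | ~safe) only ~safe is left, so safe = False.
Set door = True.
Set key = False.
All clauses satisfied.

lock = True; door = True; safe = False; hot = False; light = False; key = False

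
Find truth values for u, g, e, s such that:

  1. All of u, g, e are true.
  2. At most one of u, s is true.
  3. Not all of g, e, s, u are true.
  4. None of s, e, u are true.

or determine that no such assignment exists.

Case u = True:
  Constraint (4) is violated (u=T) — contradiction.
Case u = False:
  Constraint (1) is violated (u=F) — contradiction.
Both cases fail — unsatisfiable.

UNSATISFIABLE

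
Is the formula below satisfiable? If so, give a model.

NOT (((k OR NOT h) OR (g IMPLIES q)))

k = False; q = False; h = True; g = True

  NOT (((k OR NOT h) OR (g IMPLIES q))) = True
    (k OR NOT h) OR (g IMPLIES q) = False
      k OR NOT h = False
        NOT h = False
      g IMPLIES q = False
The formula evaluates to True.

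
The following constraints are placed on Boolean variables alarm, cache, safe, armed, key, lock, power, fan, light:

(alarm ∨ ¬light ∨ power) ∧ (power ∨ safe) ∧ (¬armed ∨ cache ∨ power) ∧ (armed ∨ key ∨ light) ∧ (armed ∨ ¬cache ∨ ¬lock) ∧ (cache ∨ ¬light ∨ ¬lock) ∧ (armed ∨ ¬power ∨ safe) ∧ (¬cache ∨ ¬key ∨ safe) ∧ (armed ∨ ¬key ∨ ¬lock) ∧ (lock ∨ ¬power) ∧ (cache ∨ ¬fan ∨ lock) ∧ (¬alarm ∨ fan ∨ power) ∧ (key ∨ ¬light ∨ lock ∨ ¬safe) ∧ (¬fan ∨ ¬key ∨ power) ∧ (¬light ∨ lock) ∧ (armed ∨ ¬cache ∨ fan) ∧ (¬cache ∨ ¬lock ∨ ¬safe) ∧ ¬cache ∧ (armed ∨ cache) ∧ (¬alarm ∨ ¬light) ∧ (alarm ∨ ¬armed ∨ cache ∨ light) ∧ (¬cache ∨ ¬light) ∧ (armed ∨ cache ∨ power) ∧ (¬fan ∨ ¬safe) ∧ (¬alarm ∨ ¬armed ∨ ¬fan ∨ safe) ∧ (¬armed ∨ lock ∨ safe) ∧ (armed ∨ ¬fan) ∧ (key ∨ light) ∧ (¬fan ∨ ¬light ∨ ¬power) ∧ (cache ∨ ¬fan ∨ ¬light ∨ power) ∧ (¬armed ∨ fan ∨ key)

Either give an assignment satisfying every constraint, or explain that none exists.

alarm = True; cache = False; safe = False; armed = True; key = True; lock = True; power = True; fan = False; light = False

Unit clause (¬cache) forces cache = False.
In (armed ∨ cache) only armed is left, so armed = True.
In (¬armed ∨ cache ∨ power) only power is left, so power = True.
In (lock ∨ ¬power) only lock is left, so lock = True.
In (cache ∨ ¬light ∨ ¬lock) only ¬light is left, so light = False.
In (alarm ∨ ¬armed ∨ cache ∨ light) only alarm is left, so alarm = True.
In (key ∨ light) only key is left, so key = True.
Set safe = False.
  then (¬alarm ∨ ¬armed ∨ ¬fan ∨ safe) forces fan = False.
All clauses satisfied.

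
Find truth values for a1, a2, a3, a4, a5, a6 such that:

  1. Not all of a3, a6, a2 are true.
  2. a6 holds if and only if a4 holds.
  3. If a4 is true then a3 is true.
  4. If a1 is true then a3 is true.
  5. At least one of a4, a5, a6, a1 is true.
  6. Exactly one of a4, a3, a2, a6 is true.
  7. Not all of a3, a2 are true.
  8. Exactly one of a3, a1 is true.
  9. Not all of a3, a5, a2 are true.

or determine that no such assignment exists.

a1 = False, a2 = False, a3 = True, a4 = False, a5 = True, a6 = False

  (1) {a3, a6, a2}: 1/3 true — not all ✓
  (2) a6=F, a4=F — same ✓
  (3) a4=F ⇒ a3: vacuous ✓
  (4) a1=F ⇒ a3: vacuous ✓
  (5) {a4, a5, a6, a1}: 1 true — at least one ✓
  (6) {a4, a3, a2, a6}: 1 true — exactly one ✓
  (7) {a3, a2}: 1/2 true — not all ✓
  (8) {a3, a1}: 1 true — exactly one ✓
  (9) {a3, a5, a2}: 2/3 true — not all ✓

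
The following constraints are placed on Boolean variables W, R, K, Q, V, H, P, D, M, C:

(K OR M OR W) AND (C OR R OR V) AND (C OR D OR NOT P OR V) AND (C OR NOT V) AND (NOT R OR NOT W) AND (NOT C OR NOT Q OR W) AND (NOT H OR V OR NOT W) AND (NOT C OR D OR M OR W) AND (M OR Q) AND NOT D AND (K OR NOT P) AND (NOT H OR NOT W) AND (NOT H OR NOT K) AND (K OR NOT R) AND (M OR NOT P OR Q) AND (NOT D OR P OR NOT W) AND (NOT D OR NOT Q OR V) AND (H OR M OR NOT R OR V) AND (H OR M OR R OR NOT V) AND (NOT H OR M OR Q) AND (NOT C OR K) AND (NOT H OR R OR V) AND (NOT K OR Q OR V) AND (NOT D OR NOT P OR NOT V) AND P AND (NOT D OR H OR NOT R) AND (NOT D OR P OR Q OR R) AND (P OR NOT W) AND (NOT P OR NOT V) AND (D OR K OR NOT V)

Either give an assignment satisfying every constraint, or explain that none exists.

Unit clause (NOT D) forces D = False.
Unit clause (P) forces P = True.
In (NOT P OR NOT V) only NOT V is left, so V = False.
In (C OR D OR NOT P OR V) only C is left, so C = True.
In (K OR NOT P) only K is left, so K = True.
In (NOT H OR NOT K) only NOT H is left, so H = False.
In (NOT K OR Q OR V) only Q is left, so Q = True.
In (NOT C OR NOT Q OR W) only W is left, so W = True.
In (NOT R OR NOT W) only NOT R is left, so R = False.
Set M = True.
All clauses satisfied.

W=T; R=F; K=T; Q=T; V=F; H=F; P=T; D=F; M=T; C=T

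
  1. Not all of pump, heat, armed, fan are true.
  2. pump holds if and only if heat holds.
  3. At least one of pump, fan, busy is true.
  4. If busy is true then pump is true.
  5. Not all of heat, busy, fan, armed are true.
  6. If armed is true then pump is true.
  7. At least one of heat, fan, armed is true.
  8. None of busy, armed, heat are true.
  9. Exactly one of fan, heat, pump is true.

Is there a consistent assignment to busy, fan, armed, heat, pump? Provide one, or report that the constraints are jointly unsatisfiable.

busy: False, fan: True, armed: False, heat: False, pump: False

  (1) {pump, heat, armed, fan}: 1/4 true — not all ✓
  (2) pump=F, heat=F — same ✓
  (3) {pump, fan, busy}: 1 true — at least one ✓
  (4) busy=F ⇒ pump: vacuous ✓
  (5) {heat, busy, fan, armed}: 1/4 true — not all ✓
  (6) armed=F ⇒ pump: vacuous ✓
  (7) {heat, fan, armed}: 1 true — at least one ✓
  (8) {busy, armed, heat}: 0 true — none ✓
  (9) {fan, heat, pump}: 1 true — exactly one ✓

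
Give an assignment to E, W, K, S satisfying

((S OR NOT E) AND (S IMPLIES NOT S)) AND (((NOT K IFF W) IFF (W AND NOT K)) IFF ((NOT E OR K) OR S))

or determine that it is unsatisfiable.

E = False, W = True, K = True, S = False

  (S OR NOT E) AND (S IMPLIES NOT S) = True
    S OR NOT E = True
      NOT E = True
    S IMPLIES NOT S = True
      NOT S = True
  ((NOT K IFF W) IFF (W AND NOT K)) IFF ((NOT E OR K) OR S) = True
    (NOT K IFF W) IFF (W AND NOT K) = True
      NOT K IFF W = False
        NOT K = False
      W AND NOT K = False
        NOT K = False
    (NOT E OR K) OR S = True
      NOT E OR K = True
        NOT E = True
Both conjuncts True, so the formula holds.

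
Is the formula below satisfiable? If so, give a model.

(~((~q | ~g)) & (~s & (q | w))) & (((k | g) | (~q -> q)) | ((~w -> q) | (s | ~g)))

q = True; g = True; k = True; s = False; w = False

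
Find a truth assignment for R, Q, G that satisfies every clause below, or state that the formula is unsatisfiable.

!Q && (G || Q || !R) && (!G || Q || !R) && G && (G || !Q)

R=F; Q=F; G=T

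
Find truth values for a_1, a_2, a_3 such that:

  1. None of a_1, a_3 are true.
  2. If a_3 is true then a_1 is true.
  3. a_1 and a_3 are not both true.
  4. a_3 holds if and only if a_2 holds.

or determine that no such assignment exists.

a_1 = False; a_2 = False; a_3 = False

  (1) {a_1, a_3}: 0 true — none ✓
  (2) a_3=F ⇒ a_1: vacuous ✓
  (3) a_1=F, a_3=F — not both ✓
  (4) a_3=F, a_2=F — same ✓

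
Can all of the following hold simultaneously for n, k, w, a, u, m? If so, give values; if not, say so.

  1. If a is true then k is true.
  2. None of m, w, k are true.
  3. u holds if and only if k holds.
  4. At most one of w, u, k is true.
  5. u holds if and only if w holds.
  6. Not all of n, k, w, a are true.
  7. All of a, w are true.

Case w = True:
  Constraint (2) is violated (w=T) — contradiction.
Case w = False:
  Constraint (7) is violated (w=F) — contradiction.
Both cases fail — unsatisfiable.

Unsatisfiable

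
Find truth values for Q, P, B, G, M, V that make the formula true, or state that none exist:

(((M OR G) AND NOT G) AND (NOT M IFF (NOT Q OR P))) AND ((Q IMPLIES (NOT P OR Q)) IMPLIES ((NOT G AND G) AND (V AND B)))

The conjunct (Q IMPLIES (NOT P OR Q)) IMPLIES ((NOT G AND G) AND (V AND B)) is unsatisfiable on its own:
  G = True: simplifies to NOT ((Q IMPLIES (NOT P OR Q))).
    Q = True: this becomes NOT ((True IMPLIES True)) = False.
    Q = False: this becomes NOT ((False IMPLIES NOT P)) = False.
  G = False: simplifies to NOT ((Q IMPLIES (NOT P OR Q))).
    Q = True: this becomes NOT ((True IMPLIES True)) = False.
    Q = False: this becomes NOT ((False IMPLIES NOT P)) = False.
So the whole conjunction is unsatisfiable.

Unsatisfiable — no assignment works.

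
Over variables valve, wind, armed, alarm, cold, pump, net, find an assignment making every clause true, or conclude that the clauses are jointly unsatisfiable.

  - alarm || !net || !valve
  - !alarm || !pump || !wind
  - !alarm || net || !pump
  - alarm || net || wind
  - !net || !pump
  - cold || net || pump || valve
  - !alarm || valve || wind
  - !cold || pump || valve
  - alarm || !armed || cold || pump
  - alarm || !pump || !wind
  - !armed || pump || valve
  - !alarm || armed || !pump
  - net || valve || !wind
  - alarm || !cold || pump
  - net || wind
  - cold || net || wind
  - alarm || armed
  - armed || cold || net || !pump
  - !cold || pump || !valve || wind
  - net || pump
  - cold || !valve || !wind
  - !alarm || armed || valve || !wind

Set valve = True.
Set wind = True.
  then (cold || !valve || !wind) forces cold = True.
Set armed = True.
Set alarm = True.
  then (!alarm || !pump || !wind) forces pump = False.
  then (net || pump) forces net = True.
All clauses satisfied.

valve = True, wind = True, armed = True, alarm = True, cold = True, pump = False, net = True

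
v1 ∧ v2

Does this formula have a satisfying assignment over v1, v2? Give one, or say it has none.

v1 = True, v2 = True

Both conjuncts True, so the formula holds.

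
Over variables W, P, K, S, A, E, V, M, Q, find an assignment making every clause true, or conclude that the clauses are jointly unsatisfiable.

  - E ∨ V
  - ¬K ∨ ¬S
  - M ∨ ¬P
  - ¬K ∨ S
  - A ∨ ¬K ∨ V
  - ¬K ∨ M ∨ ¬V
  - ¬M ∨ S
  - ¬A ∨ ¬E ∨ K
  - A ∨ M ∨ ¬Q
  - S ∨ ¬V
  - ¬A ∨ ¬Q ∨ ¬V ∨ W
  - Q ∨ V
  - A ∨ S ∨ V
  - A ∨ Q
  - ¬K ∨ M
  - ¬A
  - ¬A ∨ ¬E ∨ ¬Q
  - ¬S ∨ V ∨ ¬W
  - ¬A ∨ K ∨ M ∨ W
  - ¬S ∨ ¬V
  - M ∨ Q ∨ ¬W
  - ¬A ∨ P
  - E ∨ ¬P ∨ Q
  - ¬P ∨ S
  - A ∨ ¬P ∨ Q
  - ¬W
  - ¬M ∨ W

The formula is unsatisfiable.

Case W = True:
  Clause (¬W) is falsified — contradiction.
Case W = False:
  (¬A) forces A = False.
  (A ∨ Q) forces Q = True.
  (A ∨ M ∨ ¬Q) forces M = True.
  Clause (¬M ∨ W) is falsified — contradiction.
Both cases fail, so the formula is unsatisfiable.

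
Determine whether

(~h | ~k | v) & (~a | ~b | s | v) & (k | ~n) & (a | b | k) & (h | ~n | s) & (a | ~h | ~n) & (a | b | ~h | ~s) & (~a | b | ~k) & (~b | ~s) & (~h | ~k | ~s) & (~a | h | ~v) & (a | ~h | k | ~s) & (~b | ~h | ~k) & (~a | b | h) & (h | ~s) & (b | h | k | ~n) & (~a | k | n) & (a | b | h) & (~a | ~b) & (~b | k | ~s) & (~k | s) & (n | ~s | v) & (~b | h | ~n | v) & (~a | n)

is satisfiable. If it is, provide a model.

n: False, k: False, h: True, s: False, v: True, a: False, b: True

Set n = False.
  then (~a | n) forces a = False.
Set k = False.
  then (a | b | k) forces b = True.
  then (~b | ~s) forces s = False.
Set h = True.
Set v = True.
All clauses satisfied.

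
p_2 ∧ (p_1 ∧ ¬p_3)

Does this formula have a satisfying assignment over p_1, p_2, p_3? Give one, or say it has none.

p_1=T, p_2=T, p_3=F

  p_1 ∧ ¬p_3 = True
    ¬p_3 = True
Both conjuncts True, so the formula holds.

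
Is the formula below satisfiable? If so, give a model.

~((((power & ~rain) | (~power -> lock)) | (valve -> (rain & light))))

rain = True, valve = True, power = False, lock = False, light = False

  ~((((power & ~rain) | (~power -> lock)) | (valve -> (rain & light)))) = True
    ((power & ~rain) | (~power -> lock)) | (valve -> (rain & light)) = False
      (power & ~rain) | (~power -> lock) = False
        power & ~rain = False
          ~rain = False
        ~power -> lock = False
          ~power = True
      valve -> (rain & light) = False
        rain & light = False
The formula evaluates to True.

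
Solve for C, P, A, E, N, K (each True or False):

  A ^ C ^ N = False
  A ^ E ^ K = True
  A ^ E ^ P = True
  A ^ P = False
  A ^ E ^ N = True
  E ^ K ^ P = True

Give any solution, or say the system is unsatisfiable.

C: False, P: False, A: False, E: True, N: False, K: False

A ^ C ^ N = F ^ F ^ F = False ✓
A ^ E ^ K = F ^ T ^ F = True ✓
A ^ E ^ P = F ^ T ^ F = True ✓
A ^ P = F ^ F = False ✓
A ^ E ^ N = F ^ T ^ F = True ✓
E ^ K ^ P = T ^ F ^ F = True ✓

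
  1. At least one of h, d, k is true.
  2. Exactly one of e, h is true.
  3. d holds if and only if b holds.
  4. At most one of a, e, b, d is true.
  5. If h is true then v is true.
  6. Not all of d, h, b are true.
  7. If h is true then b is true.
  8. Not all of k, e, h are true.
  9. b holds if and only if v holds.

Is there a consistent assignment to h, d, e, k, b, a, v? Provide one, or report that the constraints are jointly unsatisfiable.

h=F, d=F, e=T, k=T, b=F, a=F, v=F

  (1) {h, d, k}: 1 true — at least one ✓
  (2) {e, h}: 1 true — exactly one ✓
  (3) d=F, b=F — same ✓
  (4) {a, e, b, d}: 1 true — at most one ✓
  (5) h=F ⇒ v: vacuous ✓
  (6) {d, h, b}: 0/3 true — not all ✓
  (7) h=F ⇒ b: vacuous ✓
  (8) {k, e, h}: 2/3 true — not all ✓
  (9) b=F, v=F — same ✓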